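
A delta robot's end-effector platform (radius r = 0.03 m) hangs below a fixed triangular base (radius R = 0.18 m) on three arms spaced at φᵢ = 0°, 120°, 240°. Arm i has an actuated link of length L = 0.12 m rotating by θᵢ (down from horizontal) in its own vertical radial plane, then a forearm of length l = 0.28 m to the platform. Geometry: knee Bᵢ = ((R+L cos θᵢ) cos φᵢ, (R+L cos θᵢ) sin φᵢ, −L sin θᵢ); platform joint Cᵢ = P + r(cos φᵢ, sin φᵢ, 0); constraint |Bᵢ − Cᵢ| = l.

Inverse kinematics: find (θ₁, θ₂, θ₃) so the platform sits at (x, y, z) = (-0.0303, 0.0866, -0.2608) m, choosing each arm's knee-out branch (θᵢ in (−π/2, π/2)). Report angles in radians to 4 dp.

rotate P by −φ1: (-0.0303, 0.0866, -0.2608)
  e−x'=0.1803;  (l²−L²−(e−x')²−y'²−z²)/2L = -0.1834
  √(A²+B²)=0.3171;  θ1 = -0.9659+2.1878 ≈ 1.2218
rotate P by −φ2: (0.0901, -0.0171, -0.2608)
  e−x'=0.0599;  (l²−L²−(e−x')²−y'²−z²)/2L = -0.0329
  θ2 = atan2(B,A) + arccos(C/0.2676) = 0.3488
arm 3 (φ=240.0°): x'=-0.0598, y'=-0.0695
  e−x'=0.2098;  (l²−L²−(e−x')²−y'²−z²)/2L = -0.2204
  θ3 = atan2(B,A) + arccos(C/0.3347) = 1.3961

θ₁ = 1.2218, θ₂ = 0.3488, θ₃ = 1.3961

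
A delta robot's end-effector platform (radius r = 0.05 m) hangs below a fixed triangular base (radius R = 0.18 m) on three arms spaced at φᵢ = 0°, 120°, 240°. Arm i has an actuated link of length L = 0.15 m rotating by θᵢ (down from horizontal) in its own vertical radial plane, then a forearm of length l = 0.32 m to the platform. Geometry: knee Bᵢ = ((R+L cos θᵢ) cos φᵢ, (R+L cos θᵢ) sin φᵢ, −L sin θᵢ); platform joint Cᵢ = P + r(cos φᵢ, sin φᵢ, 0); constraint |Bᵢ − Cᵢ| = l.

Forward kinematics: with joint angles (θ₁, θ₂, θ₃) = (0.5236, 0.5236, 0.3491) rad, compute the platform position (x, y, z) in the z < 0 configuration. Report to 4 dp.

(-0.0091, -0.0158, -0.2476)

arm 1 at φ=0.0°: ρ1 = 0.2599;  S1 = (0.2599, 0.0000, -0.0750)
S2 = (0.2599·cos120.0°, 0.2599·sin120.0°, -0.0750) = (-0.1300, 0.2251, -0.0750)
S3 = (0.2710·cos240.0°, 0.2710·sin240.0°, -0.0513) = (-0.1355, -0.2347, -0.0513)
subtract pairs → two planes through P
plane₁₂: -0.7797x+0.4502y+0.0000z = 0.0000
Cramer: x(z) = -0.0018+0.0295z;  y(z) = -0.0031+0.0512z
into |P−S₁|² = l²: 1.0035z² + 0.1342z + -0.0283 = 0;  Δ = 0.1315;  z = -0.2476 or 0.1138 → z<0 root = -0.2476
x = -0.0091, y = -0.0158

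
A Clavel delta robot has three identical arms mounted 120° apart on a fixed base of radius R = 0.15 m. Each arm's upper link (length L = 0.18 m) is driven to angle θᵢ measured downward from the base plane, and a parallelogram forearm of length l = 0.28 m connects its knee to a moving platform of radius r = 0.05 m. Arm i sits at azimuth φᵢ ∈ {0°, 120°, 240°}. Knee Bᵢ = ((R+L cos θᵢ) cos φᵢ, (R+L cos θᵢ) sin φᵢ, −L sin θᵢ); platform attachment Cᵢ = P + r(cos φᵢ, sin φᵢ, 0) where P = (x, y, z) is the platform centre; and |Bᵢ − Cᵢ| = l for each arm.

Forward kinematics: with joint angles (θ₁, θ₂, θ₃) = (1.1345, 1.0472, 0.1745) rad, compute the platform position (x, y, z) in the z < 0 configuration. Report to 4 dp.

φ1=0.0°: virtual centre (0.1761, 0.0000, -0.1631), radius l
φ2=120.0°: virtual centre (-0.0950, 0.1645, -0.1559), radius l
O3 = (0.2773·cos240.0°, 0.2773·sin240.0°, -0.0313) = (-0.1386, -0.2401, -0.0313)
|O₂|²−|O₁|² = 0.0028;  |O₃|²−|O₁|² = 0.0202
linear system: -0.5421x+0.3291y = 0.0028−0.0145z; -0.6294x+-0.4802y = 0.0202−0.2638z
Cramer: x(z) = -0.0171+0.2006z;  y(z) = -0.0197+0.2864z
quadratic in z: (1.1222)z²+(0.2375)z+(-0.0141)=0, √Δ=0.3458 → z ∈ {-0.2599, 0.0483}; z = -0.2599 (taking z<0)
x = -0.0692, y = -0.0941

(-0.0692, -0.0941, -0.2599)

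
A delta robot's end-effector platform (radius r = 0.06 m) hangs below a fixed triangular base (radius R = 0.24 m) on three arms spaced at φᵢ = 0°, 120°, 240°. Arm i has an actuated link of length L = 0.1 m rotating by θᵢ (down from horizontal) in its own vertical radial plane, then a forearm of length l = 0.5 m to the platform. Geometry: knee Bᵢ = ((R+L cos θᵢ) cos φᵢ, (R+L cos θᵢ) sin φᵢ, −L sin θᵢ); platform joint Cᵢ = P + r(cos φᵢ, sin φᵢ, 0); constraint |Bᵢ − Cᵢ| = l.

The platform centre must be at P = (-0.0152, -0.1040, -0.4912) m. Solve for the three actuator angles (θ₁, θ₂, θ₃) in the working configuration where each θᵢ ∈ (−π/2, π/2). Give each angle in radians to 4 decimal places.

θ₁ = 0.8730, θ₂ = 1.2223, θ₃ = 0.2622

φ1=0.0° → target in arm frame (-0.0152, -0.1040)
  A cos θ + B sin θ = C:  0.1952·cos θ + -0.4912·sin θ = -0.2510
  θ1 = atan2(B,A) + arccos(C/0.5286) = 0.8730
φ2=120.0° → target in arm frame (-0.0825, 0.0652)
  A cos θ + B sin θ = C:  0.2625·cos θ + -0.4912·sin θ = -0.3721
  γ=atan2(-0.4912,0.2625)=-1.0801;  ψ=arccos(-0.6681)=2.3024;  θ2=γ+ψ≈1.2223
arm 3 (φ=240.0°): x'=0.0977, y'=0.0388
  e−x'=0.0823;  (l²−L²−(e−x')²−y'²−z²)/2L = -0.0478
  γ=atan2(-0.4912,0.0823)=-1.4047;  ψ=arccos(-0.0960)=1.6670;  θ3=γ+ψ≈0.2622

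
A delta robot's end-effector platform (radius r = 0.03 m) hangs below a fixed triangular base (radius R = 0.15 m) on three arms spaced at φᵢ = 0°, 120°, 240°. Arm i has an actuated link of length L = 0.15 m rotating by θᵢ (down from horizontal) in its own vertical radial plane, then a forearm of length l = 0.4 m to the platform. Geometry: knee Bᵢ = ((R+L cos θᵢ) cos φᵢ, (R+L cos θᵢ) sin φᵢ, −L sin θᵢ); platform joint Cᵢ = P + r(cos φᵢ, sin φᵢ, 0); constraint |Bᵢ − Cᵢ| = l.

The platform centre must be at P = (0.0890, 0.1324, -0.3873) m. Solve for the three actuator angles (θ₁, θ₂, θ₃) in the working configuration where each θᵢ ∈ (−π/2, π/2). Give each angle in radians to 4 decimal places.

θ₁ = 0.3490, θ₂ = 0.4360, θ₃ = 1.3090

arm 1 (φ=0.0°): x'=0.0890, y'=0.1324
  A cos θ + B sin θ = C:  0.0310·cos θ + -0.3873·sin θ = -0.1033
  √(A²+B²)=0.3885;  θ1 = -1.4909+1.8399 ≈ 0.3490
φ2=120.0° → target in arm frame (0.0702, -0.1433)
  e−x'=0.0498;  (l²−L²−(e−x')²−y'²−z²)/2L = -0.1184
  θ2 = atan2(B,A) + arccos(C/0.3905) = 0.4360
rotate P by −φ3: (-0.1592, 0.0109, -0.3873)
  A=0.2792, B=-0.3873, C=(l²−L²−A²−y'²−z²)/(2L)=-0.3018
  √(A²+B²)=0.4774;  θ3 = -0.9463+2.2552 ≈ 1.3090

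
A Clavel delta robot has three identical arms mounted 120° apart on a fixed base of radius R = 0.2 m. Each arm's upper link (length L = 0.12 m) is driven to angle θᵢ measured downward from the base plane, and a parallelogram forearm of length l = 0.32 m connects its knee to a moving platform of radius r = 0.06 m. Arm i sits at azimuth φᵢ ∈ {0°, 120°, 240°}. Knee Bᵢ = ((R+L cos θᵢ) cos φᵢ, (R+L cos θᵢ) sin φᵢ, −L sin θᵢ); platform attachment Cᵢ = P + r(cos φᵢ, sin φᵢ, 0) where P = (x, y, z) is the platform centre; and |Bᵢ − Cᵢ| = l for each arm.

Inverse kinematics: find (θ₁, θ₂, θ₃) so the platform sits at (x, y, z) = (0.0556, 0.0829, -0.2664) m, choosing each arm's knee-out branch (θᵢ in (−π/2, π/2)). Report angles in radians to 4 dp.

rotate P by −φ1: (0.0556, 0.0829, -0.2664)
  A=0.0844, B=-0.2664, C=(l²−L²−A²−y'²−z²)/(2L)=0.0126
  θ1 = atan2(B,A) + arccos(C/0.2795) = 0.2615
rotate P by −φ2: (0.0440, -0.0896, -0.2664)
  A=0.0960, B=-0.2664, C=(l²−L²−A²−y'²−z²)/(2L)=-0.0009
  γ=atan2(-0.2664,0.0960)=-1.2249;  ψ=arccos(-0.0032)=1.5740;  θ2=γ+ψ≈0.3491
φ3=240.0° → target in arm frame (-0.0996, 0.0067)
  A=0.2396, B=-0.2664, C=(l²−L²−A²−y'²−z²)/(2L)=-0.1684
  γ=atan2(-0.2664,0.2396)=-0.8383;  ψ=arccos(-0.4700)=2.0601;  θ3=γ+ψ≈1.2218

θ₁ = 0.2615, θ₂ = 0.3491, θ₃ = 1.2218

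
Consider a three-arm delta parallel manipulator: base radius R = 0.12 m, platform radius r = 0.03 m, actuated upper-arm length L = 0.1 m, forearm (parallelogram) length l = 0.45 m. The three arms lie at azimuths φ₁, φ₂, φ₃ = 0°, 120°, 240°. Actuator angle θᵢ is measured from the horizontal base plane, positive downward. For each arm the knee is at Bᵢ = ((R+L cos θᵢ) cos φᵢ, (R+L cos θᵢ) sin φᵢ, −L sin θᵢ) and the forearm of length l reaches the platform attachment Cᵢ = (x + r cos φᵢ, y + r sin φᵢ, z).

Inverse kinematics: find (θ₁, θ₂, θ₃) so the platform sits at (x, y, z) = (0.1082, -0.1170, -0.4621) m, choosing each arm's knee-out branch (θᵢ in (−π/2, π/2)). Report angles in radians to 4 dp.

φ1=0.0° → target in arm frame (0.1082, -0.1170)
  A=-0.0182, B=-0.4621, C=(l²−L²−A²−y'²−z²)/(2L)=-0.1753
  θ1 = atan2(B,A) + arccos(C/0.4625) = 0.3494
rotate P by −φ2: (-0.1554, -0.0352, -0.4621)
  A=0.2454, B=-0.4621, C=(l²−L²−A²−y'²−z²)/(2L)=-0.4125
  √(A²+B²)=0.5232;  θ2 = -1.0826+2.4791 ≈ 1.3965
arm 3 (φ=240.0°): x'=0.0472, y'=0.1522
  A cos θ + B sin θ = C:  0.0428·cos θ + -0.4621·sin θ = -0.2302
  √(A²+B²)=0.4641;  θ3 = -1.4785+2.0897 ≈ 0.6112

θ₁ = 0.3494, θ₂ = 1.3965, θ₃ = 0.6112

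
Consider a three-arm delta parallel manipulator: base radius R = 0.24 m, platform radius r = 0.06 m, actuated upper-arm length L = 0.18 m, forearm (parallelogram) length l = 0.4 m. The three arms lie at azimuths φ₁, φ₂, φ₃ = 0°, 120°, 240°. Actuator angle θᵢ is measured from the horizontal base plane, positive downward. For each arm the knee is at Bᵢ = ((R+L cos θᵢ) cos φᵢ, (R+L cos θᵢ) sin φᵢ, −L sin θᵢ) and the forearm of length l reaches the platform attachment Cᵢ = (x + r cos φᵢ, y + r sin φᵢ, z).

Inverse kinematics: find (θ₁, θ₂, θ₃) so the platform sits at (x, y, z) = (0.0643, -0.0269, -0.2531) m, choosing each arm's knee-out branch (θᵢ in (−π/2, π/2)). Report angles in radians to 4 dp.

arm 1 (φ=0.0°): x'=0.0643, y'=-0.0269
  e−x'=0.1157;  (l²−L²−(e−x')²−y'²−z²)/2L = 0.1373
  √(A²+B²)=0.2783;  θ1 = -1.1420+1.0548 ≈ -0.0872
rotate P by −φ2: (-0.0554, -0.0422, -0.2531)
  A cos θ + B sin θ = C:  0.2354·cos θ + -0.2531·sin θ = 0.0176
  γ=atan2(-0.2531,0.2354)=-0.8215;  ψ=arccos(0.0508)=1.5200;  θ2=γ+ψ≈0.6985
arm 3 (φ=240.0°): x'=-0.0089, y'=0.0691
  e−x'=0.1889;  (l²−L²−(e−x')²−y'²−z²)/2L = 0.0642
  γ=atan2(-0.2531,0.1889)=-0.9298;  ψ=arccos(0.2031)=1.3662;  θ3=γ+ψ≈0.4365

θ₁ = -0.0872, θ₂ = 0.6985, θ₃ = 0.4365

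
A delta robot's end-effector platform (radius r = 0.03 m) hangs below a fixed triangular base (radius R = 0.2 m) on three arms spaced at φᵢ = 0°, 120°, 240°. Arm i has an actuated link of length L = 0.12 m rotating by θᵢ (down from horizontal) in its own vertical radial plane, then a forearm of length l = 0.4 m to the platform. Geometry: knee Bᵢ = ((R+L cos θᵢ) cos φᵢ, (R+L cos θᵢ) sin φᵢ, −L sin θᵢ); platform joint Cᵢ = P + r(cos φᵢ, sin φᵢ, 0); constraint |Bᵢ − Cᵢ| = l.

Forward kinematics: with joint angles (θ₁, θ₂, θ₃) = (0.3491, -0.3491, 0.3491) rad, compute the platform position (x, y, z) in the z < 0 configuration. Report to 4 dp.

(-0.0279, 0.0483, -0.2883)

centre 1 = (0.2828·cos0.0°, 0.2828·sin0.0°, -0.0410) = (0.2828, 0.0000, -0.0410)
φ2=120.0°: virtual centre (-0.1414, 0.2449, 0.0410), radius l
arm 3 at φ=240.0°: (R−r)+L cos θ3 = 0.2828;  centre 3 = (-0.1414, -0.2449, -0.0410)
|centre ₂|²−|centre ₁|² = 0.0000;  |centre ₃|²−|centre ₁|² = 0.0000
linear system: -0.8483x+0.4898y = 0.0000−0.1642z; -0.8483x+-0.4898y = 0.0000−0.0000z
det = 0.8309;  x = 0.0000+0.0968z,  y = 0.0000+-0.1676z
into |P−centre ₁|² = l²: 1.0375z² + 0.0274z + -0.0784 = 0;  Δ = 0.3259;  z = -0.2883 or 0.2620 → z<0 root = -0.2883
x = -0.0279, y = 0.0483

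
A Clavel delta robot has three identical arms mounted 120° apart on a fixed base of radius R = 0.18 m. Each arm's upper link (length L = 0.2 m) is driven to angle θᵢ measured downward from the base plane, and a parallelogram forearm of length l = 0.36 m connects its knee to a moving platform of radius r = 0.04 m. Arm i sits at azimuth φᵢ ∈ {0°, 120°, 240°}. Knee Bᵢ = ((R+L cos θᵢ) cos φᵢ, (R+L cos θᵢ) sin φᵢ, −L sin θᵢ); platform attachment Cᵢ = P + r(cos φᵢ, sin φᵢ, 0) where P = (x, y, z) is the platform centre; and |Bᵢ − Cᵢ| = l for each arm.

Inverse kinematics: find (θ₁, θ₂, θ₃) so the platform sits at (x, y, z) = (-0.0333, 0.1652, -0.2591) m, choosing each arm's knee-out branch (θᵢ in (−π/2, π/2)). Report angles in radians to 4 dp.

φ1=0.0° → target in arm frame (-0.0333, 0.1652)
  e−x'=0.1733;  (l²−L²−(e−x')²−y'²−z²)/2L = -0.0871
  √(A²+B²)=0.3117;  θ1 = -0.9813+1.8541 ≈ 0.8728
rotate P by −φ2: (0.1597, -0.0538, -0.2591)
  A=-0.0197, B=-0.2591, C=(l²−L²−A²−y'²−z²)/(2L)=0.0480
  γ=atan2(-0.2591,-0.0197)=-1.6467;  ψ=arccos(0.1846)=1.3851;  θ2=γ+ψ≈-0.2616
arm 3 (φ=240.0°): x'=-0.1264, y'=-0.1114
  A=0.2664, B=-0.2591, C=(l²−L²−A²−y'²−z²)/(2L)=-0.1523
  θ3 = atan2(B,A) + arccos(C/0.3716) = 1.2216

θ₁ = 0.8728, θ₂ = -0.2616, θ₃ = 1.2216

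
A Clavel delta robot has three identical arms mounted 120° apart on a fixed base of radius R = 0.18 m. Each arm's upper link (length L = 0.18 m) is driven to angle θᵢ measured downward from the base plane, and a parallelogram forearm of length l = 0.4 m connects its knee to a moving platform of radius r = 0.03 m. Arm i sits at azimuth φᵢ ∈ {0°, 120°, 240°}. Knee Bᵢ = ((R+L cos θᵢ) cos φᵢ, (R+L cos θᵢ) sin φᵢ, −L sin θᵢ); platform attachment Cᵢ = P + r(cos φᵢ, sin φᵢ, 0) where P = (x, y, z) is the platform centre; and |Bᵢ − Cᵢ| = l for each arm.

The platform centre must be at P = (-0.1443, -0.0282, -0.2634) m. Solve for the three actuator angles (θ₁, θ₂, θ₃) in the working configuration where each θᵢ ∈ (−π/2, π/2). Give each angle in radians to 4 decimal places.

rotate P by −φ1: (-0.1443, -0.0282, -0.2634)
  A=0.2943, B=-0.2634, C=(l²−L²−A²−y'²−z²)/(2L)=-0.0811
  γ=atan2(-0.2634,0.2943)=-0.7300;  ψ=arccos(-0.2053)=1.7775;  θ1=γ+ψ≈1.0475
φ2=120.0° → target in arm frame (0.0477, 0.1391)
  A cos θ + B sin θ = C:  0.1023·cos θ + -0.2634·sin θ = 0.0789
  √(A²+B²)=0.2826;  θ2 = -1.2004+1.2876 ≈ 0.0872
φ3=240.0° → target in arm frame (0.0966, -0.1109)
  e−x'=0.0534;  (l²−L²−(e−x')²−y'²−z²)/2L = 0.1197
  √(A²+B²)=0.2688;  θ3 = -1.3707+1.1094 ≈ -0.2613

θ₁ = 1.0475, θ₂ = 0.0872, θ₃ = -0.2613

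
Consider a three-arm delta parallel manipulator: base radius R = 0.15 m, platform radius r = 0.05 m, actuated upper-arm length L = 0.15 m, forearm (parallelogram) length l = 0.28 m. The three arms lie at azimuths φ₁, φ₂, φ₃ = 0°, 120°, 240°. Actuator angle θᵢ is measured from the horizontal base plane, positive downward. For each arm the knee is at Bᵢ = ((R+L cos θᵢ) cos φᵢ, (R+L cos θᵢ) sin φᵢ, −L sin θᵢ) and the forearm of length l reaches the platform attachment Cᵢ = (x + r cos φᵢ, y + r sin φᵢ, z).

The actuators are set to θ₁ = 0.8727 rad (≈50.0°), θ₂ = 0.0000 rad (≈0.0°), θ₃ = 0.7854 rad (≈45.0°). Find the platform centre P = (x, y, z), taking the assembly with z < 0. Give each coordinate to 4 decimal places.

(-0.0511, 0.0690, -0.2262)

S1 = (0.1964·cos0.0°, 0.1964·sin0.0°, -0.1149) = (0.1964, 0.0000, -0.1149)
φ2=120.0°: virtual centre (-0.1250, 0.2165, 0.0000), radius l
arm 3 at φ=240.0°: ρ3 = 0.2061;  S3 = (-0.1030, -0.1785, -0.1061)
subtract pairs → two planes through P
linear system: -0.6428x+0.4330y = 0.0107−0.2298z; -0.5989x+-0.3569y = 0.0019−0.0177z
det = 0.4888;  x = -0.0095+0.1835z,  y = 0.0106+-0.2583z
into |P−S₁|² = l²: 1.1004z² + 0.1488z + -0.0227 = 0;  Δ = 0.1219;  z = -0.2262 or 0.0911 → z<0 root = -0.2262
x = -0.0511, y = 0.0690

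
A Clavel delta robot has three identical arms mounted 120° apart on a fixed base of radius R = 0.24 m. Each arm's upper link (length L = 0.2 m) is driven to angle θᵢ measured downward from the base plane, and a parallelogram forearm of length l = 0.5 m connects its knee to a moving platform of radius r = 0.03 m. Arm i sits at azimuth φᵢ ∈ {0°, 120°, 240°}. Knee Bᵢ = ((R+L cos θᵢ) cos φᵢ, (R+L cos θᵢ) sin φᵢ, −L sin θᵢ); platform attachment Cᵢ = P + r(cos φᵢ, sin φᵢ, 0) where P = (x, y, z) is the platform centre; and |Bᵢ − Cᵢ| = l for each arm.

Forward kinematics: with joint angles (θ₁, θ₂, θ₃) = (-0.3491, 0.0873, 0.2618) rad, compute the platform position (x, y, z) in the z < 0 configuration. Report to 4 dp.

(0.0463, 0.0160, -0.2867)

arm 1 at φ=0.0°: e+L cos θ1 = 0.3979;  S1 = (0.3979, 0.0000, 0.0684)
S2 = (0.4092·cos120.0°, 0.4092·sin120.0°, -0.0174) = (-0.2046, 0.3544, -0.0174)
S3 = (0.4032·cos240.0°, 0.4032·sin240.0°, -0.0518) = (-0.2016, -0.3492, -0.0518)
eliminate P² terms by subtracting sphere 1 from 2 and 3
[-1.2051 0.7088 -0.1717]·P = 0.0047;  [-1.1991 -0.6983 -0.2403]·P = 0.0022
det = 1.6915;  x = -0.0029+-0.1716z,  y = 0.0018+-0.0495z
sphere 1 gives Az²+Bz+C=0 with A=1.0319, B=0.0006, C=-0.0847;  B²−4AC=0.3494;  roots -0.2867, 0.2862;  negative root z = -0.2867
x = 0.0463, y = 0.0160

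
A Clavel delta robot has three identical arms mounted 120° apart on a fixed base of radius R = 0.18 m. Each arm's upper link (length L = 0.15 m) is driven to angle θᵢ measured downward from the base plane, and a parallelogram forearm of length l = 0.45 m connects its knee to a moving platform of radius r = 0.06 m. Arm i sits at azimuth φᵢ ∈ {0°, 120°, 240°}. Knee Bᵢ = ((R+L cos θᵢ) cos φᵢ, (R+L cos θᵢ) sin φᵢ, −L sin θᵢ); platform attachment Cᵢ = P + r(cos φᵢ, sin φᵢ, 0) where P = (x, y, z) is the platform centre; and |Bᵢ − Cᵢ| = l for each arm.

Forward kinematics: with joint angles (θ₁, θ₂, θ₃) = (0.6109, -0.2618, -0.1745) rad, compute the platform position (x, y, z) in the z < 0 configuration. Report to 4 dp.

(-0.1189, 0.0094, -0.3535)

O1 = (0.2429·cos0.0°, 0.2429·sin0.0°, -0.0860) = (0.2429, 0.0000, -0.0860)
φ2=120.0°: virtual centre (-0.1324, 0.2294, 0.0388), radius l
O3 = (0.2677·cos240.0°, 0.2677·sin240.0°, 0.0260) = (-0.1339, -0.2319, 0.0260)
subtract pairs → two planes through P
linear system: -0.7506x+0.4588y = 0.0053−0.2497z; -0.7535x+-0.4637y = 0.0060−0.2242z
Cramer: x(z) = -0.0075+0.3152z;  y(z) = -0.0007-0.0287z
into |P−O₁|² = l²: 1.1002z² + 0.0143z + -0.1324 = 0;  Δ = 0.5829;  z = -0.3535 or 0.3405 → z<0 root = -0.3535
x = -0.1189, y = 0.0094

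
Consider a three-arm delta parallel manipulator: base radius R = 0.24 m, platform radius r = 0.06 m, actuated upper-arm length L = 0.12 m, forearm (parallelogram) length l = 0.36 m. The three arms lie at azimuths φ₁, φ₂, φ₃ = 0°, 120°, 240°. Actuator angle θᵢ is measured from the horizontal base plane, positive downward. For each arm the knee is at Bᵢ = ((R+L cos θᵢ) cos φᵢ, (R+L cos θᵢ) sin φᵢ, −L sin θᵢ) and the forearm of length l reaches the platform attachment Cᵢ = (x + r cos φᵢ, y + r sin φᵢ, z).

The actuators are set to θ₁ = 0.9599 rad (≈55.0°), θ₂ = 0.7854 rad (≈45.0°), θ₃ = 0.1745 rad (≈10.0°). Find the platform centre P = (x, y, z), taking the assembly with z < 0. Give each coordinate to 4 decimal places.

(-0.0478, -0.0496, -0.2961)

arm 1 at φ=0.0°: ρ1 = 0.2488;  centre 1 = (0.2488, 0.0000, -0.0983)
φ2=120.0°: virtual centre (-0.1324, 0.2294, -0.0849), radius l
φ3=240.0°: virtual centre (-0.1491, -0.2582, -0.0208), radius l
eliminate P² terms by subtracting sphere 1 from 2 and 3
linear system: -0.7625x+0.4587y = 0.0058−0.0269z; -0.7958x+-0.5165y = 0.0178−0.1549z
Cramer: x(z) = -0.0147+0.1119z;  y(z) = -0.0118+0.1275z
quadratic in z: (1.0288)z²+(0.1346)z+(-0.0504)=0, √Δ=0.4748 → z ∈ {-0.2961, 0.1653}; z = -0.2961 (taking z<0)
x = -0.0478, y = -0.0496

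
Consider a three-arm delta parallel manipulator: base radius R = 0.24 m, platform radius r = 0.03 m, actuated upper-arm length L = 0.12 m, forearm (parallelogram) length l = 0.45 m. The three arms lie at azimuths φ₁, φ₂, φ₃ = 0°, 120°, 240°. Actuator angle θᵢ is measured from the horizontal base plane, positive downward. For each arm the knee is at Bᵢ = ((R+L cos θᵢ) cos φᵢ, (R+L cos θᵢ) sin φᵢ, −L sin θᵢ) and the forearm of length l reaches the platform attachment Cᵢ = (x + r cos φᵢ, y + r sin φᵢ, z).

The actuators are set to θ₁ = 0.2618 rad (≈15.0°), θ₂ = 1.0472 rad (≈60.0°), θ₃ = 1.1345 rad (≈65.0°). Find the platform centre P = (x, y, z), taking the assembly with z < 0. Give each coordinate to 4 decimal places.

φ1=0.0°: virtual centre (0.3259, 0.0000, -0.0311), radius l
φ2=120.0°: virtual centre (-0.1350, 0.2338, -0.1039), radius l
arm 3 at φ=240.0°: e+L cos θ3 = 0.2607;  O3 = (-0.1304, -0.2258, -0.1088)
|O₂|²−|O₁|² = -0.0235;  |O₃|²−|O₁|² = -0.0274
linear system: -0.9218x+0.4677y = -0.0235−-0.1457z; -0.9125x+-0.4516y = -0.0274−-0.1554z
det = 0.8430;  x = 0.0278+-0.1643z,  y = 0.0045+-0.0122z
quadratic in z: (1.0271)z²+(0.1600)z+(-0.1126)=0, √Δ=0.6988 → z ∈ {-0.4180, 0.2623}; z = -0.4180 (taking z<0)
x = 0.0964, y = 0.0096

(0.0964, 0.0096, -0.4180)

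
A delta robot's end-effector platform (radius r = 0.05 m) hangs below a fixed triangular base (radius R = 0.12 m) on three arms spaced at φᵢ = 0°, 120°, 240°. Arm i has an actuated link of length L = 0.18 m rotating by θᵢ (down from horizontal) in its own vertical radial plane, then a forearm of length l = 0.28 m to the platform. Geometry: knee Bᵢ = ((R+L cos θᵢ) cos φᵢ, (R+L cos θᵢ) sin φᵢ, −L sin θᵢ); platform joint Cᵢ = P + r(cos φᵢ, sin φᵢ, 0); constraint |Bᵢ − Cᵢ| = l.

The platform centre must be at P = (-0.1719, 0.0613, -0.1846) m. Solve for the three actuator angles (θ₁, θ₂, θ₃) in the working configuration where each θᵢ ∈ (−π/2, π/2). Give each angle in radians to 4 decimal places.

θ₁ = 1.3965, θ₂ = -0.2616, θ₃ = 0.5241

arm 1 (φ=0.0°): x'=-0.1719, y'=0.0613
  e−x'=0.2419;  (l²−L²−(e−x')²−y'²−z²)/2L = -0.1399
  γ=atan2(-0.1846,0.2419)=-0.6518;  ψ=arccos(-0.4596)=2.0484;  θ1=γ+ψ≈1.3965
φ2=120.0° → target in arm frame (0.1390, 0.1182)
  e−x'=-0.0690;  (l²−L²−(e−x')²−y'²−z²)/2L = -0.0189
  γ=atan2(-0.1846,-0.0690)=-1.9287;  ψ=arccos(-0.0961)=1.6671;  θ2=γ+ψ≈-0.2616
arm 3 (φ=240.0°): x'=0.0329, y'=-0.1795
  e−x'=0.0371;  (l²−L²−(e−x')²−y'²−z²)/2L = -0.0602
  γ=atan2(-0.1846,0.0371)=-1.3723;  ψ=arccos(-0.3199)=1.8964;  θ3=γ+ψ≈0.5241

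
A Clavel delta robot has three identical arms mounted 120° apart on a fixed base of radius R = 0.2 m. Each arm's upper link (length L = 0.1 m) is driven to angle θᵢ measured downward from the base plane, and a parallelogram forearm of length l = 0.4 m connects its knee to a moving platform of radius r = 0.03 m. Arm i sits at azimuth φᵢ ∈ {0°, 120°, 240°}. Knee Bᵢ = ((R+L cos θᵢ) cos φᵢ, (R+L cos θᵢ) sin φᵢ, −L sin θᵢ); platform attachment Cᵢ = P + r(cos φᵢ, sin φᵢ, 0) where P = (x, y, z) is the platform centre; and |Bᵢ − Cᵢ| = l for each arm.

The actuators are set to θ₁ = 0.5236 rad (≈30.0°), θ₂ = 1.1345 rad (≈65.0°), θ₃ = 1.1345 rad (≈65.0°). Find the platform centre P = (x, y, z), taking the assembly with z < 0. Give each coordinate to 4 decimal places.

(0.0658, 0.0000, -0.4015)

centre 1 = (0.2566·cos0.0°, 0.2566·sin0.0°, -0.0500) = (0.2566, 0.0000, -0.0500)
centre 2 = (0.2123·cos120.0°, 0.2123·sin120.0°, -0.0906) = (-0.1061, 0.1838, -0.0906)
arm 3 at φ=240.0°: e+L cos θ3 = 0.2123;  centre 3 = (-0.1061, -0.1838, -0.0906)
|centre ₂|²−|centre ₁|² = -0.0151;  |centre ₃|²−|centre ₁|² = -0.0151
plane₁₂: -0.7255x+0.3676y+-0.0813z = -0.0151
det = 0.5334;  x = 0.0208+-0.1120z,  y = 0.0000+0.0000z
into |P−centre ₁|² = l²: 1.0125z² + 0.1528z + -0.1019 = 0;  Δ = 0.4360;  z = -0.4015 or 0.2506 → z<0 root = -0.4015
x = 0.0658, y = 0.0000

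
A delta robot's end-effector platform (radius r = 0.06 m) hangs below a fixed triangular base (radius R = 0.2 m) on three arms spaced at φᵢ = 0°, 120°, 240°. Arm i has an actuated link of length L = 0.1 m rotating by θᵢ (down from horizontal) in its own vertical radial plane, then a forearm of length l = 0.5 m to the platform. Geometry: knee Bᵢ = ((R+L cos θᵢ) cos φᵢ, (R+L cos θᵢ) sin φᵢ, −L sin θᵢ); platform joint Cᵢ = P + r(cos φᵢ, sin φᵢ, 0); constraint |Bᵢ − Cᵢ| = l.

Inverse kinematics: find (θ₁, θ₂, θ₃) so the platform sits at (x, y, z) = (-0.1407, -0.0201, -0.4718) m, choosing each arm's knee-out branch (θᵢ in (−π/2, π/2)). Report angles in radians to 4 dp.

φ1=0.0° → target in arm frame (-0.1407, -0.0201)
  e−x'=0.2807;  (l²−L²−(e−x')²−y'²−z²)/2L = -0.3090
  γ=atan2(-0.4718,0.2807)=-1.0341;  ψ=arccos(-0.5628)=2.1685;  θ1=γ+ψ≈1.1344
φ2=120.0° → target in arm frame (0.0529, 0.1319)
  A cos θ + B sin θ = C:  0.0871·cos θ + -0.4718·sin θ = -0.0379
  √(A²+B²)=0.4798;  θ2 = -1.3883+1.6498 ≈ 0.2615
arm 3 (φ=240.0°): x'=0.0878, y'=-0.1118
  A cos θ + B sin θ = C:  0.0522·cos θ + -0.4718·sin θ = 0.0109
  γ=atan2(-0.4718,0.0522)=-1.4605;  ψ=arccos(0.0229)=1.5479;  θ3=γ+ψ≈0.0874

θ₁ = 1.1344, θ₂ = 0.2615, θ₃ = 0.0874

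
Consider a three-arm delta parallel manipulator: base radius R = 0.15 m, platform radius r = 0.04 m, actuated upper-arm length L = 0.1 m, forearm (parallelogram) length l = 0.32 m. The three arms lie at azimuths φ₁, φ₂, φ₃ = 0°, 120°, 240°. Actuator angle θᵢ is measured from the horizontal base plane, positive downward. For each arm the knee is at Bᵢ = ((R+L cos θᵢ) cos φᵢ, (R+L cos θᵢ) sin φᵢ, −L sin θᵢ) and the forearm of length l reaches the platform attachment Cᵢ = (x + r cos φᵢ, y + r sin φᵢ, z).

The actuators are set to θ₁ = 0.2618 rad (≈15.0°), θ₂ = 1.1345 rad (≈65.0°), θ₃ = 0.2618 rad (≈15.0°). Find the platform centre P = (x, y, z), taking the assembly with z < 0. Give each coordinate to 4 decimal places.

S1 = (0.2066·cos0.0°, 0.2066·sin0.0°, -0.0259) = (0.2066, 0.0000, -0.0259)
S2 = (0.1523·cos120.0°, 0.1523·sin120.0°, -0.0906) = (-0.0761, 0.1319, -0.0906)
arm 3 at φ=240.0°: (R−r)+L cos θ3 = 0.2066;  S3 = (-0.1033, -0.1789, -0.0259)
subtract pairs → two planes through P
plane₁₂: -0.5654x+0.2637y+-0.1295z = -0.0120
Cramer: x(z) = 0.0117-0.1267z;  y(z) = -0.0203+0.2194z
quadratic in z: (1.0642)z²+(0.0923)z+(-0.0633)=0, √Δ=0.5274 → z ∈ {-0.2911, 0.2044}; z = -0.2911 (taking z<0)
x = 0.0486, y = -0.0841

(0.0486, -0.0841, -0.2911)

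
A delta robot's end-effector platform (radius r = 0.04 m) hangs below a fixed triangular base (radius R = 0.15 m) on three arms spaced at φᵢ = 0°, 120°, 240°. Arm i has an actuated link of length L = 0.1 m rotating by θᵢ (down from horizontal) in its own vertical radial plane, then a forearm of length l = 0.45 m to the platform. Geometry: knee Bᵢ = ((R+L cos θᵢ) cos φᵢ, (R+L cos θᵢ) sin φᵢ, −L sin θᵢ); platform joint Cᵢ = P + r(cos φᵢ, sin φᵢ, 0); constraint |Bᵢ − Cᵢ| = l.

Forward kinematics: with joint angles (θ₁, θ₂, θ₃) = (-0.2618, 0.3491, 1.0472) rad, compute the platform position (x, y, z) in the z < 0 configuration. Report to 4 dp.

φ1=0.0°: virtual centre (0.2066, 0.0000, 0.0259), radius l
φ2=120.0°: virtual centre (-0.1020, 0.1766, -0.0342), radius l
φ3=240.0°: virtual centre (-0.0800, -0.1386, -0.0866), radius l
subtract pairs → two planes through P
linear system: -0.6172x+0.3533y = -0.0006−-0.1202z; -0.5732x+-0.2771y = -0.0103−-0.2250z
det = 0.3735;  x = 0.0101+-0.3019z,  y = 0.0161+-0.1873z
into |P−S₁|² = l²: 1.1262z² + 0.0609z + -0.1630 = 0;  Δ = 0.7379;  z = -0.4084 or 0.3543 → z<0 root = -0.4084
x = 0.1334, y = 0.0925

(0.1334, 0.0925, -0.4084)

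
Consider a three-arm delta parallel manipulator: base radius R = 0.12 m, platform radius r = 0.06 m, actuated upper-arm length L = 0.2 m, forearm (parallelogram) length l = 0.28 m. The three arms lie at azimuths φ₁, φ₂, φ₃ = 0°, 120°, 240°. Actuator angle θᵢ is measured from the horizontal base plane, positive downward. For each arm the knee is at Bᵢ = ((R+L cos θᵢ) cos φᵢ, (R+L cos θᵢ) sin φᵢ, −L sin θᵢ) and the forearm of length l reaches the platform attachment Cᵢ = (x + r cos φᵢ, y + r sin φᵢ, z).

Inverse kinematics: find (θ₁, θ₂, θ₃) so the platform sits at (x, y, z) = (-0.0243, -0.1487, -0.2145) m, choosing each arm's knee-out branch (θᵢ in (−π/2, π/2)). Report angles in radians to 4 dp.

arm 1 (φ=0.0°): x'=-0.0243, y'=-0.1487
  A=0.0843, B=-0.2145, C=(l²−L²−A²−y'²−z²)/(2L)=-0.0921
  γ=atan2(-0.2145,0.0843)=-1.1963;  ψ=arccos(-0.3995)=1.9818;  θ1=γ+ψ≈0.7854
rotate P by −φ2: (-0.1166, 0.0954, -0.2145)
  e−x'=0.1766;  (l²−L²−(e−x')²−y'²−z²)/2L = -0.1198
  θ2 = atan2(B,A) + arccos(C/0.2779) = 1.1345
rotate P by −φ3: (0.1409, 0.0533, -0.2145)
  e−x'=-0.0809;  (l²−L²−(e−x')²−y'²−z²)/2L = -0.0425
  γ=atan2(-0.2145,-0.0809)=-1.9316;  ψ=arccos(-0.1854)=1.7573;  θ3=γ+ψ≈-0.1743

θ₁ = 0.7854, θ₂ = 1.1345, θ₃ = -0.1743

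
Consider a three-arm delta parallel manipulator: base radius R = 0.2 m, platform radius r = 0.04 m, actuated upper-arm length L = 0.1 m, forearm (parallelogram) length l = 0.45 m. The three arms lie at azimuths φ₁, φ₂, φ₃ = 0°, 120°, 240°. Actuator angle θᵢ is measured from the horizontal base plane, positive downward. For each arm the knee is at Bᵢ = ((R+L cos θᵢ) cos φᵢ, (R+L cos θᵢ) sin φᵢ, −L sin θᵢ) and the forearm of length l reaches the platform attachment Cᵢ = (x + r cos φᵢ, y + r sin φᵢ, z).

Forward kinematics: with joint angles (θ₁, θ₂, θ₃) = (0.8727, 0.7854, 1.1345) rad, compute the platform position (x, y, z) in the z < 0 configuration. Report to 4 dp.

(0.0109, 0.0376, -0.4710)

φ1=0.0°: virtual centre (0.2243, 0.0000, -0.0766), radius l
φ2=120.0°: virtual centre (-0.1154, 0.1998, -0.0707), radius l
φ3=240.0°: virtual centre (-0.1011, -0.1752, -0.0906), radius l
|centre ₂|²−|centre ₁|² = 0.0021;  |centre ₃|²−|centre ₁|² = -0.0070
[-0.6793 0.3996 0.0118]·P = 0.0021;  [-0.6508 -0.3503 -0.0281]·P = -0.0070
Cramer: x(z) = 0.0042-0.0142z;  y(z) = 0.0123-0.0537z
sphere 1 gives Az²+Bz+C=0 with A=1.0031, B=0.1581, C=-0.1480;  B²−4AC=0.6190;  roots -0.4710, 0.3134;  negative root z = -0.4710
x = 0.0109, y = 0.0376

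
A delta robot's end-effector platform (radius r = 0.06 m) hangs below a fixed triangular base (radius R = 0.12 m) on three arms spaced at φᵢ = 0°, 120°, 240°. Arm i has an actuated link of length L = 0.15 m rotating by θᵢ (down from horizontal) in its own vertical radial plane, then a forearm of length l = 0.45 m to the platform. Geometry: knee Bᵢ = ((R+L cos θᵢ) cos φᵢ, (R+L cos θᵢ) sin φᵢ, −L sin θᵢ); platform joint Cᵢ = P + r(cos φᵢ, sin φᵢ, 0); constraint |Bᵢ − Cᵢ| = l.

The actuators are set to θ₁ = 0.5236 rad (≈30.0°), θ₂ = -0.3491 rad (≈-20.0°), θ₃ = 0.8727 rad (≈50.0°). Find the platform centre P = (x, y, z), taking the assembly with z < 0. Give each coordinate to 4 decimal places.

arm 1 at φ=0.0°: e+L cos θ1 = 0.1899;  S1 = (0.1899, 0.0000, -0.0750)
φ2=120.0°: virtual centre (-0.1005, 0.1740, 0.0513), radius l
S3 = (0.1564·cos240.0°, 0.1564·sin240.0°, -0.1149) = (-0.0782, -0.1355, -0.1149)
subtract pairs → two planes through P
linear system: -0.5808x+0.3481y = 0.0013−0.2526z; -0.5362x+-0.2709y = -0.0040−-0.0798z
Cramer: x(z) = 0.0030+0.1182z;  y(z) = 0.0089-0.5286z
sphere 1 gives Az²+Bz+C=0 with A=1.2934, B=0.0965, C=-0.1619;  B²−4AC=0.8467;  roots -0.3930, 0.3184;  negative root z = -0.3930
x = -0.0434, y = 0.2166

(-0.0434, 0.2166, -0.3930)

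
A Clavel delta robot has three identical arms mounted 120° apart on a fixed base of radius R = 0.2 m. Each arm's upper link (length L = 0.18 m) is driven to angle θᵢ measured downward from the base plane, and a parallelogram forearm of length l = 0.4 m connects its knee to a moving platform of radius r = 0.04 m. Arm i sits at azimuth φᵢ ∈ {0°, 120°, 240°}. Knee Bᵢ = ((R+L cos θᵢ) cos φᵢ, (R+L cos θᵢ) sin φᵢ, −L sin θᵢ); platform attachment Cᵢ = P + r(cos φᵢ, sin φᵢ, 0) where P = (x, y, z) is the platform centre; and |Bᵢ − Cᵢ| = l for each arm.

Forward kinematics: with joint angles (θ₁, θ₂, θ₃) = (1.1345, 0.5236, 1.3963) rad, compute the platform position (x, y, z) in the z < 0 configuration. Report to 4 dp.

arm 1 at φ=0.0°: (R−r)+L cos θ1 = 0.2361;  centre 1 = (0.2361, 0.0000, -0.1631)
arm 2 at φ=120.0°: (R−r)+L cos θ2 = 0.3159;  centre 2 = (-0.1579, 0.2736, -0.0900)
centre 3 = (0.1913·cos240.0°, 0.1913·sin240.0°, -0.1773) = (-0.0956, -0.1656, -0.1773)
eliminate P² terms by subtracting sphere 1 from 2 and 3
plane₁₂: -0.7880x+0.5471y+0.1463z = 0.0255
Cramer: x(z) = -0.0010+0.0529z;  y(z) = 0.0453-0.1912z
sphere 1 gives Az²+Bz+C=0 with A=1.0394, B=0.2839, C=-0.0751;  B²−4AC=0.3930;  roots -0.4382, 0.1650;  negative root z = -0.4382
x = -0.0242, y = 0.1290

(-0.0242, 0.1290, -0.4382)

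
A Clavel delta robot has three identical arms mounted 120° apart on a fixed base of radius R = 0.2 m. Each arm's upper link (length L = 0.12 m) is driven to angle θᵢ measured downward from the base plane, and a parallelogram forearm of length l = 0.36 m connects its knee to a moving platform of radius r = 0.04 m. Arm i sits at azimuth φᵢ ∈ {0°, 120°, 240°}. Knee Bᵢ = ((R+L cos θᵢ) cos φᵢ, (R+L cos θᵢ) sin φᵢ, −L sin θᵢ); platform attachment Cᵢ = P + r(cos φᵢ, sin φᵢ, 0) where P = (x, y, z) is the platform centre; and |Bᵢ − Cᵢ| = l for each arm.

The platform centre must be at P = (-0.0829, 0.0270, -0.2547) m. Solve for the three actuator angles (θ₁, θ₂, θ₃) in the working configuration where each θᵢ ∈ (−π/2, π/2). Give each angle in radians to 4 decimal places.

rotate P by −φ1: (-0.0829, 0.0270, -0.2547)
  e−x'=0.2429;  (l²−L²−(e−x')²−y'²−z²)/2L = -0.0392
  γ=atan2(-0.2547,0.2429)=-0.8091;  ψ=arccos(-0.1113)=1.6823;  θ1=γ+ψ≈0.8732
φ2=120.0° → target in arm frame (0.0648, 0.0583)
  e−x'=0.0952;  (l²−L²−(e−x')²−y'²−z²)/2L = 0.1578
  θ2 = atan2(B,A) + arccos(C/0.2719) = -0.2616
arm 3 (φ=240.0°): x'=0.0181, y'=-0.0853
  e−x'=0.1419;  (l²−L²−(e−x')²−y'²−z²)/2L = 0.0955
  √(A²+B²)=0.2916;  θ3 = -1.0624+1.2373 ≈ 0.1749

θ₁ = 0.8732, θ₂ = -0.2616, θ₃ = 0.1749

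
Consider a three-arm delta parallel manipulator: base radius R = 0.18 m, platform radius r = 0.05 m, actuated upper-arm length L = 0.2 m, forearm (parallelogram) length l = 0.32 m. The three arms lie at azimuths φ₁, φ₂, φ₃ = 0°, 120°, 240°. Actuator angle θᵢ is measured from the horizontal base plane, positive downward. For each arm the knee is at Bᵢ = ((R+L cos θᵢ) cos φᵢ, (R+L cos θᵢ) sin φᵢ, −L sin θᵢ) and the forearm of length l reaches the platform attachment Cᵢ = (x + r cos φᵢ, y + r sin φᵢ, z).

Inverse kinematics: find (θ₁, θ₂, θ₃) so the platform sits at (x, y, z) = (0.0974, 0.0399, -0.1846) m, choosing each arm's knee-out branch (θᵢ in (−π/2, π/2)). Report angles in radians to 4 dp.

θ₁ = -0.1746, θ₂ = 0.6985, θ₃ = 1.0472

arm 1 (φ=0.0°): x'=0.0974, y'=0.0399
  A=0.0326, B=-0.1846, C=(l²−L²−A²−y'²−z²)/(2L)=0.0642
  γ=atan2(-0.1846,0.0326)=-1.3960;  ψ=arccos(0.3423)=1.2214;  θ1=γ+ψ≈-0.1746
φ2=120.0° → target in arm frame (-0.0141, -0.1043)
  e−x'=0.1441;  (l²−L²−(e−x')²−y'²−z²)/2L = -0.0083
  θ2 = atan2(B,A) + arccos(C/0.2342) = 0.6985
rotate P by −φ3: (-0.0833, 0.0644, -0.1846)
  e−x'=0.2133;  (l²−L²−(e−x')²−y'²−z²)/2L = -0.0533
  θ3 = atan2(B,A) + arccos(C/0.2821) = 1.0472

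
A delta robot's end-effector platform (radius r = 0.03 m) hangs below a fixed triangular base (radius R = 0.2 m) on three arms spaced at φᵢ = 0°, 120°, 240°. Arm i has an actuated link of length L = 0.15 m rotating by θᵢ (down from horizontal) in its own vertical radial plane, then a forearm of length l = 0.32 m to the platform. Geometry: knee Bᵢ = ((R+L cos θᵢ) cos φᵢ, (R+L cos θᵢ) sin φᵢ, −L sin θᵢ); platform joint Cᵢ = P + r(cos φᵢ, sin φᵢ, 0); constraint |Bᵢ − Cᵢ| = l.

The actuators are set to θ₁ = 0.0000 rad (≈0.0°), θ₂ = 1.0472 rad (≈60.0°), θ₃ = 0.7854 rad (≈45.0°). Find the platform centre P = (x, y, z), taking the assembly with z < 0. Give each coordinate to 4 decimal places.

(0.0775, -0.0253, -0.2073)

arm 1 at φ=0.0°: e+L cos θ1 = 0.3200;  S1 = (0.3200, 0.0000, 0.0000)
φ2=120.0°: virtual centre (-0.1225, 0.2122, -0.1299), radius l
arm 3 at φ=240.0°: e+L cos θ3 = 0.2761;  S3 = (-0.1380, -0.2391, -0.1061)
|S₂|²−|S₁|² = -0.0255;  |S₃|²−|S₁|² = -0.0149
plane₁₂: -0.8850x+0.4244y+-0.2598z = -0.0255
Cramer: x(z) = 0.0228-0.2639z;  y(z) = -0.0125+0.0619z
into |P−S₁|² = l²: 1.0735z² + 0.1553z + -0.0139 = 0;  Δ = 0.0839;  z = -0.2073 or 0.0626 → z<0 root = -0.2073
x = 0.0775, y = -0.0253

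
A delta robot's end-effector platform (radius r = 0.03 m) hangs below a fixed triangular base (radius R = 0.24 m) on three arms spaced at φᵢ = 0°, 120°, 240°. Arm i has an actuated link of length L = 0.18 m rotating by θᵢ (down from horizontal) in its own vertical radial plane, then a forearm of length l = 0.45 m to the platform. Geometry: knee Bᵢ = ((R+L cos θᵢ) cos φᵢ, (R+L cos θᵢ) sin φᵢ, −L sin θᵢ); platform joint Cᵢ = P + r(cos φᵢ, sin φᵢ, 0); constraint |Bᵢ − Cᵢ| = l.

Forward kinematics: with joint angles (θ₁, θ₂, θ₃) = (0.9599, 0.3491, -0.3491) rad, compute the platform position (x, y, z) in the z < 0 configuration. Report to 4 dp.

arm 1 at φ=0.0°: e+L cos θ1 = 0.3132;  S1 = (0.3132, 0.0000, -0.1474)
arm 2 at φ=120.0°: e+L cos θ2 = 0.3791;  S2 = (-0.1896, 0.3283, -0.0616)
arm 3 at φ=240.0°: e+L cos θ3 = 0.3791;  S3 = (-0.1896, -0.3283, 0.0616)
eliminate P² terms by subtracting sphere 1 from 2 and 3
linear system: -1.0056x+0.6567y = 0.0277−0.1717z; -1.0056x+-0.6567y = 0.0277−0.4180z
Cramer: x(z) = -0.0275+0.2932z;  y(z) = 0.0000+0.1875z
quadratic in z: (1.1211)z²+(0.0950)z+(-0.0646)=0, √Δ=0.5467 → z ∈ {-0.2862, 0.2014}; z = -0.2862 (taking z<0)
x = -0.1114, y = -0.0537

(-0.1114, -0.0537, -0.2862)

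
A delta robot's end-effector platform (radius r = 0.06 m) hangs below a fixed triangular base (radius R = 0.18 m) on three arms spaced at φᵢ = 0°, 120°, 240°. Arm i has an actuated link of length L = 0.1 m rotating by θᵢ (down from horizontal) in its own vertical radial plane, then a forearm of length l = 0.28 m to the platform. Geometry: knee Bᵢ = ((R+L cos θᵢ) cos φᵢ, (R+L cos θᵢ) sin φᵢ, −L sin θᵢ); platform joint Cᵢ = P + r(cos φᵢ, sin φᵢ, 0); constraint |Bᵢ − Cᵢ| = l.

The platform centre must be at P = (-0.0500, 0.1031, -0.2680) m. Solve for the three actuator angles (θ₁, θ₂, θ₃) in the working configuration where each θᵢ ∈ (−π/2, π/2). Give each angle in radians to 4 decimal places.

φ1=0.0° → target in arm frame (-0.0500, 0.1031)
  e−x'=0.1700;  (l²−L²−(e−x')²−y'²−z²)/2L = -0.2148
  θ1 = atan2(B,A) + arccos(C/0.3174) = 1.3086
arm 2 (φ=120.0°): x'=0.1143, y'=-0.0082
  e−x'=0.0057;  (l²−L²−(e−x')²−y'²−z²)/2L = -0.0176
  γ=atan2(-0.2680,0.0057)=-1.5495;  ψ=arccos(-0.0657)=1.6366;  θ2=γ+ψ≈0.0871
arm 3 (φ=240.0°): x'=-0.0643, y'=-0.0949
  A cos θ + B sin θ = C:  0.1843·cos θ + -0.2680·sin θ = -0.2319
  γ=atan2(-0.2680,0.1843)=-0.9684;  ψ=arccos(-0.7130)=2.3646;  θ3=γ+ψ≈1.3962

θ₁ = 1.3086, θ₂ = 0.0871, θ₃ = 1.3962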